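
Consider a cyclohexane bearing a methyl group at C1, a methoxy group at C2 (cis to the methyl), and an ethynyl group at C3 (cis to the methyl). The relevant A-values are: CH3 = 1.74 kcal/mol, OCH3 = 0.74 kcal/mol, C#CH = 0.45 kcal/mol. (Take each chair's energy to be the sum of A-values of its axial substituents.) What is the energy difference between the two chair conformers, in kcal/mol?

Chair I (methyl axial, methoxy equatorial, ethynyl axial): E = 2.19 kcal/mol.
Chair II (methyl equatorial, methoxy axial, ethynyl equatorial): E = 0.74 kcal/mol.
ΔE = 2.19 − 0.74 = 1.45 kcal/mol; chair II is more stable.

1.45 kcal/mol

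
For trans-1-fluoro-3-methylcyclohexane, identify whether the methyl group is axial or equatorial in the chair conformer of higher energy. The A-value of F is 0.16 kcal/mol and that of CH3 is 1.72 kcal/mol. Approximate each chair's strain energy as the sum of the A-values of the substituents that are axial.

axial

C1 and C3 have the same parity, so for the trans isomer the two substituents are one axial and one equatorial in each chair.
Chair I (fluoro axial, methyl equatorial): E = 0.16 kcal/mol.
Chair II (fluoro equatorial, methyl axial): E = 1.72 kcal/mol.
Chair II is the less stable (higher-energy) conformer, and in that chair the methyl group is axial.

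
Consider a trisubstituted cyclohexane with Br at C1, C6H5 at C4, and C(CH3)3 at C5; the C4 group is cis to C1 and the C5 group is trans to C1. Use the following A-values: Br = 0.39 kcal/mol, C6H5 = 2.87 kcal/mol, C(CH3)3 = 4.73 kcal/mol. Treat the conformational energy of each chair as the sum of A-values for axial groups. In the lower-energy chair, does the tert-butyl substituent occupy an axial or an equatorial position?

equatorial

Chair I (bromo axial, phenyl equatorial, tert-butyl equatorial): E = 0.39 kcal/mol.
Chair II (bromo equatorial, phenyl axial, tert-butyl axial): E = 7.60 kcal/mol.
Chair I is the more stable (lower-energy) conformer, and in that chair the tert-butyl group is equatorial.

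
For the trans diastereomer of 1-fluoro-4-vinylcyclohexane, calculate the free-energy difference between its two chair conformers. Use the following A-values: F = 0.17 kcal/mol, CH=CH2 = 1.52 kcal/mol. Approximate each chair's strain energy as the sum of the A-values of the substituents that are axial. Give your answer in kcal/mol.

C1 and C4 have opposite parity, so for the trans isomer the two substituents are e,e in one chair and a,a in the other.
Chair I (fluoro axial, vinyl axial): E = 1.69 kcal/mol.
Chair II (fluoro equatorial, vinyl equatorial): E = 0.00 kcal/mol.
ΔE = 1.69 − 0.00 = 1.69 kcal/mol; chair II is more stable.

1.69 kcal/mol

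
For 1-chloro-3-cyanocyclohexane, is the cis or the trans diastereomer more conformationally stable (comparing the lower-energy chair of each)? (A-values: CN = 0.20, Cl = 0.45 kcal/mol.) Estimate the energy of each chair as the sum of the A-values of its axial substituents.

cis

At 1,3 positions (parity same): cis → (e,e or a,a); trans → (a,e or e,a).
Best chair for cis: E = 0.00 kcal/mol; best chair for trans: E = 0.20 kcal/mol.
The cis isomer is lower by 0.20 kcal/mol.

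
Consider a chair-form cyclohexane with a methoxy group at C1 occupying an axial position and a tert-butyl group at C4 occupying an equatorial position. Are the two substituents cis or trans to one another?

C1 and C4 have opposite parity, so their axial bonds point in opposite directions.
With opposite-parity carbons, two substituents on the same face are one axial and one equatorial; opposite faces give both axial or both equatorial.
Here the groups are axial/equatorial → same face → cis.

cis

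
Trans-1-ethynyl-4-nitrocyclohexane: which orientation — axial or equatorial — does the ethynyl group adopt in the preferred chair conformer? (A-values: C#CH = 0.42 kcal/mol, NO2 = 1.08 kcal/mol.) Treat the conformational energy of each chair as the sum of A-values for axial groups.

equatorial

C1 and C4 have opposite parity, so for the trans isomer the two substituents are e,e in one chair and a,a in the other.
Chair I (ethynyl axial, nitro axial): E = 1.50 kcal/mol.
Chair II (ethynyl equatorial, nitro equatorial): E = 0.00 kcal/mol.
Chair II is the more stable (lower-energy) conformer, and in that chair the ethynyl group is equatorial.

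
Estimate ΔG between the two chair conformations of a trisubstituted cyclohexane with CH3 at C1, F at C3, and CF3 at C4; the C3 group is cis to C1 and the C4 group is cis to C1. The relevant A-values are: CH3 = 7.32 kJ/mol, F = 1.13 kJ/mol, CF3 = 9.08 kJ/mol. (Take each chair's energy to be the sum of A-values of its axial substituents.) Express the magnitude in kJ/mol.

Chair I (methyl axial, fluoro axial, trifluoromethyl equatorial): E = 8.45 kJ/mol.
Chair II (methyl equatorial, fluoro equatorial, trifluoromethyl axial): E = 9.08 kJ/mol.
ΔE = 9.08 − 8.45 = 0.63 kJ/mol; chair I is more stable.

0.63 kJ/mol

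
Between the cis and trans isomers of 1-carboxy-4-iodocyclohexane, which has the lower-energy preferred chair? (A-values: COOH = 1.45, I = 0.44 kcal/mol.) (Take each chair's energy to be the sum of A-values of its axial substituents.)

trans

At 1,4 positions (parity opposite): cis → (a,e or e,a); trans → (e,e or a,a).
Best chair for cis: E = 0.44 kcal/mol; best chair for trans: E = 0.00 kcal/mol.
The trans isomer is lower by 0.44 kcal/mol.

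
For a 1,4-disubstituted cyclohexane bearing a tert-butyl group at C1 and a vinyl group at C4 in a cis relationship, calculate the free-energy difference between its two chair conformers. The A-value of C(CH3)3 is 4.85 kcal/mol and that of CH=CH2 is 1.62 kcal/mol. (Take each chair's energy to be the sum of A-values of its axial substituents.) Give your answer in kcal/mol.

3.23 kcal/mol

C1 and C4 have opposite parity, so for the cis isomer the two substituents are one axial and one equatorial in each chair.
Chair I (tert-butyl axial, vinyl equatorial): E = 4.85 kcal/mol.
Chair II (tert-butyl equatorial, vinyl axial): E = 1.62 kcal/mol.
ΔE = 4.85 − 1.62 = 3.23 kcal/mol; chair II is more stable.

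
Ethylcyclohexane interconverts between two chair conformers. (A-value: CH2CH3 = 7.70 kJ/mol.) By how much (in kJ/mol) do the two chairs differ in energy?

7.70 kJ/mol

A monosubstituted cyclohexane has one chair with the ethyl group axial (E = A = 7.70 kJ/mol) and one with it equatorial (E = 0).
ΔE = 7.70 − 0 = 7.70 kJ/mol.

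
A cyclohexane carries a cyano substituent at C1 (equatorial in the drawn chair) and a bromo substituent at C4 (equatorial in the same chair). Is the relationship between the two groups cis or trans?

trans

C1 and C4 have opposite parity, so their axial bonds point in opposite directions.
With opposite-parity carbons, two substituents on the same face are one axial and one equatorial; opposite faces give both axial or both equatorial.
Here the groups are equatorial/equatorial → opposite face → trans.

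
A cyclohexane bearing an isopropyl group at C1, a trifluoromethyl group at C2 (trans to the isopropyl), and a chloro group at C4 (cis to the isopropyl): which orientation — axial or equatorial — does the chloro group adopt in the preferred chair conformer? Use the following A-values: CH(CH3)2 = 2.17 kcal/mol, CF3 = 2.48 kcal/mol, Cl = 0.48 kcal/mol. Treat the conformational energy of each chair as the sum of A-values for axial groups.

Chair I (isopropyl axial, trifluoromethyl axial, chloro equatorial): E = 4.65 kcal/mol.
Chair II (isopropyl equatorial, trifluoromethyl equatorial, chloro axial): E = 0.48 kcal/mol.
Chair II is the more stable (lower-energy) conformer, and in that chair the chloro group is axial.

axial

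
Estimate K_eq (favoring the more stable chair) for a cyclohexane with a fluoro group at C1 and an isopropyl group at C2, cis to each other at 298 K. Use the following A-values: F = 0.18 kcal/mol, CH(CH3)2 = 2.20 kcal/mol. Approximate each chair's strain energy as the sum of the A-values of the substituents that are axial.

K ≈ 30.3

C1 and C2 have opposite parity, so for the cis isomer the two substituents are one axial and one equatorial in each chair.
Chair I (fluoro axial, isopropyl equatorial): E = 0.18 kcal/mol; chair II (fluoro equatorial, isopropyl axial): E = 2.20 kcal/mol.
ΔG = 2.02 kcal/mol between the two chairs.
K = exp(ΔG/RT) with R = 1.987×10⁻³ kcal mol⁻¹ K⁻¹ and T = 298 K gives K ≈ 30.3.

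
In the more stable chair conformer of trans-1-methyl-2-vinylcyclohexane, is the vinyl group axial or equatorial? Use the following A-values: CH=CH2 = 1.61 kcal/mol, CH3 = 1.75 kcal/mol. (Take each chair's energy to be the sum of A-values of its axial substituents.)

C1 and C2 have opposite parity, so for the trans isomer the two substituents are e,e in one chair and a,a in the other.
Chair I (vinyl axial, methyl axial): E = 3.36 kcal/mol.
Chair II (vinyl equatorial, methyl equatorial): E = 0.00 kcal/mol.
Chair II is the more stable (lower-energy) conformer, and in that chair the vinyl group is equatorial.

equatorial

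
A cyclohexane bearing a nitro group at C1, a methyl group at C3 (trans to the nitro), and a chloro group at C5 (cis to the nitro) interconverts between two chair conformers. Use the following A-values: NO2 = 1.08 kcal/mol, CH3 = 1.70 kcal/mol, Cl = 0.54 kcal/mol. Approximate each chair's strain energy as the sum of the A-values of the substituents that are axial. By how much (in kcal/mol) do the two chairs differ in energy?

Chair I (nitro axial, methyl equatorial, chloro axial): E = 1.62 kcal/mol.
Chair II (nitro equatorial, methyl axial, chloro equatorial): E = 1.70 kcal/mol.
ΔE = 1.70 − 1.62 = 0.08 kcal/mol; chair I is more stable.

0.08 kcal/mol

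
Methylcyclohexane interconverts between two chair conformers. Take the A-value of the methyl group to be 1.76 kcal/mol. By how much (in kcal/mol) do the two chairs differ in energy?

1.76 kcal/mol

A monosubstituted cyclohexane has one chair with the methyl group axial (E = A = 1.76 kcal/mol) and one with it equatorial (E = 0).
ΔE = 1.76 − 0 = 1.76 kcal/mol.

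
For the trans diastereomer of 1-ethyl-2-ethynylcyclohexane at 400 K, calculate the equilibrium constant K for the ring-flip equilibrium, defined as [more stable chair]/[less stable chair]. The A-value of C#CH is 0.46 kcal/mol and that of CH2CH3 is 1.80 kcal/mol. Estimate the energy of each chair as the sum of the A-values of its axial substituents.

K ≈ 17.2

C1 and C2 have opposite parity, so for the trans isomer the two substituents are e,e in one chair and a,a in the other.
Chair I (ethynyl axial, ethyl axial): E = 2.26 kcal/mol; chair II (ethynyl equatorial, ethyl equatorial): E = 0.00 kcal/mol.
ΔG = 2.26 kcal/mol between the two chairs.
K = exp(ΔG/RT) with R = 1.987×10⁻³ kcal mol⁻¹ K⁻¹ and T = 400 K gives K ≈ 17.2.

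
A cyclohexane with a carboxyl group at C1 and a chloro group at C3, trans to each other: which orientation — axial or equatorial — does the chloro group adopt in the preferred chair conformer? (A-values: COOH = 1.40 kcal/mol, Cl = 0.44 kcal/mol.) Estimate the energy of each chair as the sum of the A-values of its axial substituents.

C1 and C3 have the same parity, so for the trans isomer the two substituents are one axial and one equatorial in each chair.
Chair I (carboxyl axial, chloro equatorial): E = 1.40 kcal/mol.
Chair II (carboxyl equatorial, chloro axial): E = 0.44 kcal/mol.
Chair II is the more stable (lower-energy) conformer, and in that chair the chloro group is axial.

axial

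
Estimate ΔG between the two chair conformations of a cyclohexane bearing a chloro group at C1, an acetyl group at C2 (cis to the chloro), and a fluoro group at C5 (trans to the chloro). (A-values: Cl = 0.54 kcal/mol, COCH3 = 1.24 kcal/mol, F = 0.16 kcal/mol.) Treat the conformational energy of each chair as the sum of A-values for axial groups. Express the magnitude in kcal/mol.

Chair I (chloro axial, acetyl equatorial, fluoro equatorial): E = 0.54 kcal/mol.
Chair II (chloro equatorial, acetyl axial, fluoro axial): E = 1.40 kcal/mol.
ΔE = 1.40 − 0.54 = 0.86 kcal/mol; chair I is more stable.

0.86 kcal/mol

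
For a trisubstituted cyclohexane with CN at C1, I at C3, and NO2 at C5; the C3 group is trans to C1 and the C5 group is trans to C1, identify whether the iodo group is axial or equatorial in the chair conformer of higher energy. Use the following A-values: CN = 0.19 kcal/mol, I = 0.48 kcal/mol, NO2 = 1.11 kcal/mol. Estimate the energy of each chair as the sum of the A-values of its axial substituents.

Chair I (cyano axial, iodo equatorial, nitro equatorial): E = 0.19 kcal/mol.
Chair II (cyano equatorial, iodo axial, nitro axial): E = 1.59 kcal/mol.
Chair II is the less stable (higher-energy) conformer, and in that chair the iodo group is axial.

axial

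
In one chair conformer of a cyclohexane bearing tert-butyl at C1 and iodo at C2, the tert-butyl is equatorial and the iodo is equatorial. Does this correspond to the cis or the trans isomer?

C1 and C2 have opposite parity, so their axial bonds point in opposite directions.
With opposite-parity carbons, two substituents on the same face are one axial and one equatorial; opposite faces give both axial or both equatorial.
Here the groups are equatorial/equatorial → opposite face → trans.

trans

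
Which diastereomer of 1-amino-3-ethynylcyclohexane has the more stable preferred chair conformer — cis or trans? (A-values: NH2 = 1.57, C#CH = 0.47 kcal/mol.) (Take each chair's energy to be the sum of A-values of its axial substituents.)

cis

At 1,3 positions (parity same): cis → (e,e or a,a); trans → (a,e or e,a).
Best chair for cis: E = 0.00 kcal/mol; best chair for trans: E = 0.47 kcal/mol.
The cis isomer is lower by 0.47 kcal/mol.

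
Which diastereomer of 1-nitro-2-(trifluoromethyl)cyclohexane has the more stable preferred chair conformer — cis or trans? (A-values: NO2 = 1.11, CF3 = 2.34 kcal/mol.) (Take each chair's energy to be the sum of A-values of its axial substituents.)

trans

At 1,2 positions (parity opposite): cis → (a,e or e,a); trans → (e,e or a,a).
Best chair for cis: E = 1.11 kcal/mol; best chair for trans: E = 0.00 kcal/mol.
The trans isomer is lower by 1.11 kcal/mol.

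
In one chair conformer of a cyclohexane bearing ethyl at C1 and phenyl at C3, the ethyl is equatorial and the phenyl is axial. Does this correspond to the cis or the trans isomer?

trans

C1 and C3 have the same parity, so their axial bonds point in the same direction.
With same-parity carbons, two substituents on the same face are both axial or both equatorial; opposite faces give one of each.
Here the groups are equatorial/axial → opposite face → trans.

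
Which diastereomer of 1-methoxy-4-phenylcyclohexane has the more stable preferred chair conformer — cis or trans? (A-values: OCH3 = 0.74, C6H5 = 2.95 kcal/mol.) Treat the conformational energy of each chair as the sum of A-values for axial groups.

trans

At 1,4 positions (parity opposite): cis → (a,e or e,a); trans → (e,e or a,a).
Best chair for cis: E = 0.74 kcal/mol; best chair for trans: E = 0.00 kcal/mol.
The trans isomer is lower by 0.74 kcal/mol.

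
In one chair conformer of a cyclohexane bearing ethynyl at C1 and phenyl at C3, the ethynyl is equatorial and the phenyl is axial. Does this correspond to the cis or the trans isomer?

C1 and C3 have the same parity, so their axial bonds point in the same direction.
With same-parity carbons, two substituents on the same face are both axial or both equatorial; opposite faces give one of each.
Here the groups are equatorial/axial → opposite face → trans.

trans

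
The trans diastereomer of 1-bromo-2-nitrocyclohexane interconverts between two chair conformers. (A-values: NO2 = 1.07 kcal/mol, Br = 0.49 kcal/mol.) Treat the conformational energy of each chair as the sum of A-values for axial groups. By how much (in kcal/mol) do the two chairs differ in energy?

1.56 kcal/mol

C1 and C2 have opposite parity, so for the trans isomer the two substituents are e,e in one chair and a,a in the other.
Chair I (nitro axial, bromo axial): E = 1.56 kcal/mol.
Chair II (nitro equatorial, bromo equatorial): E = 0.00 kcal/mol.
ΔE = 1.56 − 0.00 = 1.56 kcal/mol; chair II is more stable.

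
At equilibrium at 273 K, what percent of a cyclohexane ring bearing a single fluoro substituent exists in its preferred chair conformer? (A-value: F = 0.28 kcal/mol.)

62.6%

One chair has the fluoro group axial (E = 0.28 kcal/mol) and the other has it equatorial (E = 0).
ΔG = 0.28 kcal/mol between the two chairs.
K = exp(ΔG/RT) with R = 1.987×10⁻³ kcal mol⁻¹ K⁻¹ and T = 273 K gives K ≈ 1.68.
Fraction in the lower-energy chair = K/(K+1) = 62.6%.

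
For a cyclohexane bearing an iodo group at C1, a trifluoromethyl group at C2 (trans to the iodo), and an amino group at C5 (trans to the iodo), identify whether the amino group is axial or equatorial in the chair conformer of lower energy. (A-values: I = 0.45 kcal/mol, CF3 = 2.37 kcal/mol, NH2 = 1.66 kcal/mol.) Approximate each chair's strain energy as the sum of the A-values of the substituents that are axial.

Chair I (iodo axial, trifluoromethyl axial, amino equatorial): E = 2.82 kcal/mol.
Chair II (iodo equatorial, trifluoromethyl equatorial, amino axial): E = 1.66 kcal/mol.
Chair II is the more stable (lower-energy) conformer, and in that chair the amino group is axial.

axial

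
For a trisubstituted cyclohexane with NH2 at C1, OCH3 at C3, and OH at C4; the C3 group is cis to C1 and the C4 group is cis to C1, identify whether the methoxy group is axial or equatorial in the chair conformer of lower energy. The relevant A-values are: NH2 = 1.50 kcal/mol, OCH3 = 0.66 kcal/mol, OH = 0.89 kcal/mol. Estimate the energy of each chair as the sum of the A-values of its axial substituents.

equatorial

Chair I (amino axial, methoxy axial, hydroxyl equatorial): E = 2.16 kcal/mol.
Chair II (amino equatorial, methoxy equatorial, hydroxyl axial): E = 0.89 kcal/mol.
Chair II is the more stable (lower-energy) conformer, and in that chair the methoxy group is equatorial.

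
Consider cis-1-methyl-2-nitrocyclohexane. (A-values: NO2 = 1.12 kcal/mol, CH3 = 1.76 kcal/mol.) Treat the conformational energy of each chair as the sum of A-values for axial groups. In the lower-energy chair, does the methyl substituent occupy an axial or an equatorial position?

equatorial

C1 and C2 have opposite parity, so for the cis isomer the two substituents are one axial and one equatorial in each chair.
Chair I (nitro axial, methyl equatorial): E = 1.12 kcal/mol.
Chair II (nitro equatorial, methyl axial): E = 1.76 kcal/mol.
Chair I is the more stable (lower-energy) conformer, and in that chair the methyl group is equatorial.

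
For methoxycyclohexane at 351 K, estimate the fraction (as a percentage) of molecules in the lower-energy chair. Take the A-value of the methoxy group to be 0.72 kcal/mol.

One chair has the methoxy group axial (E = 0.72 kcal/mol) and the other has it equatorial (E = 0).
ΔG = 0.72 kcal/mol between the two chairs.
K = exp(ΔG/RT) with R = 1.987×10⁻³ kcal mol⁻¹ K⁻¹ and T = 351 K gives K ≈ 2.81.
Fraction in the lower-energy chair = K/(K+1) = 73.7%.

73.7%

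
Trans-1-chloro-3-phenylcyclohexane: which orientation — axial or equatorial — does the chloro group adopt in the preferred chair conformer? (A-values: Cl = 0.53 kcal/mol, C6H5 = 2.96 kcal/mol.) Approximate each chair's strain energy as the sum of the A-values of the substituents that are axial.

axial

C1 and C3 have the same parity, so for the trans isomer the two substituents are one axial and one equatorial in each chair.
Chair I (chloro axial, phenyl equatorial): E = 0.53 kcal/mol.
Chair II (chloro equatorial, phenyl axial): E = 2.96 kcal/mol.
Chair I is the more stable (lower-energy) conformer, and in that chair the chloro group is axial.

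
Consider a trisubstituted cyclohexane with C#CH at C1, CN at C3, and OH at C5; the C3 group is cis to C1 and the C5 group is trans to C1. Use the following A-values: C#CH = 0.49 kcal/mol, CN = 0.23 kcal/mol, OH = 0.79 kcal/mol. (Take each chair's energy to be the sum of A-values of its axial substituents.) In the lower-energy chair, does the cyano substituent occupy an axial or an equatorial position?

Chair I (ethynyl axial, cyano axial, hydroxyl equatorial): E = 0.72 kcal/mol.
Chair II (ethynyl equatorial, cyano equatorial, hydroxyl axial): E = 0.79 kcal/mol.
Chair I is the more stable (lower-energy) conformer, and in that chair the cyano group is axial.

axial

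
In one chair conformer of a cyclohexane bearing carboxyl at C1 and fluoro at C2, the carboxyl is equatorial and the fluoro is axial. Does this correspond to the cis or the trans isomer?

C1 and C2 have opposite parity, so their axial bonds point in opposite directions.
With opposite-parity carbons, two substituents on the same face are one axial and one equatorial; opposite faces give both axial or both equatorial.
Here the groups are equatorial/axial → same face → cis.

cis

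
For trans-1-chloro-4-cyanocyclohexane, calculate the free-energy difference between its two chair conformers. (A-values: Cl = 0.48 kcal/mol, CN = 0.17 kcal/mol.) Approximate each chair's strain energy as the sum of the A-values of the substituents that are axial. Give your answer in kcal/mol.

0.65 kcal/mol

C1 and C4 have opposite parity, so for the trans isomer the two substituents are e,e in one chair and a,a in the other.
Chair I (chloro axial, cyano axial): E = 0.65 kcal/mol.
Chair II (chloro equatorial, cyano equatorial): E = 0.00 kcal/mol.
ΔE = 0.65 − 0.00 = 0.65 kcal/mol; chair II is more stable.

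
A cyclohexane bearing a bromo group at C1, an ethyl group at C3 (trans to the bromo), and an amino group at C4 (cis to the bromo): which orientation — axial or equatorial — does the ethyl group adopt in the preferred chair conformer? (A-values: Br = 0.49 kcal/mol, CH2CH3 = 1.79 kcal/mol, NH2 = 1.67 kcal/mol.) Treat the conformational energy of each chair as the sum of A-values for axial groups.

equatorial

Chair I (bromo axial, ethyl equatorial, amino equatorial): E = 0.49 kcal/mol.
Chair II (bromo equatorial, ethyl axial, amino axial): E = 3.46 kcal/mol.
Chair I is the more stable (lower-energy) conformer, and in that chair the ethyl group is equatorial.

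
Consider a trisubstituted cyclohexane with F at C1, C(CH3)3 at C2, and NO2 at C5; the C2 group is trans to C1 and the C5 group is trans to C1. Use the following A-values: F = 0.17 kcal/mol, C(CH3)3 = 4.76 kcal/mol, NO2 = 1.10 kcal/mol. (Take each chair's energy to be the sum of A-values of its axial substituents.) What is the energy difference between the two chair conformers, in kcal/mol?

3.83 kcal/mol

Chair I (fluoro axial, tert-butyl axial, nitro equatorial): E = 4.93 kcal/mol.
Chair II (fluoro equatorial, tert-butyl equatorial, nitro axial): E = 1.10 kcal/mol.
ΔE = 4.93 − 1.10 = 3.83 kcal/mol; chair II is more stable.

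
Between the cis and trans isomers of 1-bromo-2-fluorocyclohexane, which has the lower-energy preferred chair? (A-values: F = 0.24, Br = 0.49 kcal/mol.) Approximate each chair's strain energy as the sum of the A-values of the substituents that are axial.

trans

At 1,2 positions (parity opposite): cis → (a,e or e,a); trans → (e,e or a,a).
Best chair for cis: E = 0.24 kcal/mol; best chair for trans: E = 0.00 kcal/mol.
The trans isomer is lower by 0.24 kcal/mol.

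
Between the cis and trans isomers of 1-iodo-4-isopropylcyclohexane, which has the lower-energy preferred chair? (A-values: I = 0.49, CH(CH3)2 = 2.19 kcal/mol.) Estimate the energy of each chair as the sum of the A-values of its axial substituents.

At 1,4 positions (parity opposite): cis → (a,e or e,a); trans → (e,e or a,a).
Best chair for cis: E = 0.49 kcal/mol; best chair for trans: E = 0.00 kcal/mol.
The trans isomer is lower by 0.49 kcal/mol.

trans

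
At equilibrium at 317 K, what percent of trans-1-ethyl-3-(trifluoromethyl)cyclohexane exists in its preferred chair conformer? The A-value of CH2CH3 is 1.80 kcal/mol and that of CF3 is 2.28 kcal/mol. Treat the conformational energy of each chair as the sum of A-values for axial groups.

C1 and C3 have the same parity, so for the trans isomer the two substituents are one axial and one equatorial in each chair.
Chair I (ethyl axial, trifluoromethyl equatorial): E = 1.80 kcal/mol; chair II (ethyl equatorial, trifluoromethyl axial): E = 2.28 kcal/mol.
ΔG = 0.48 kcal/mol between the two chairs.
K = exp(ΔG/RT) with R = 1.987×10⁻³ kcal mol⁻¹ K⁻¹ and T = 317 K gives K ≈ 2.14.
Fraction in the lower-energy chair = K/(K+1) = 68.2%.

68.2%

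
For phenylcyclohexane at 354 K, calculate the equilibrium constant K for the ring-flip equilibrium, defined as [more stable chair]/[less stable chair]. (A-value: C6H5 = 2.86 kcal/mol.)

K ≈ 58.3

One chair has the phenyl group axial (E = 2.86 kcal/mol) and the other has it equatorial (E = 0).
ΔG = 2.86 kcal/mol between the two chairs.
K = exp(ΔG/RT) with R = 1.987×10⁻³ kcal mol⁻¹ K⁻¹ and T = 354 K gives K ≈ 58.3.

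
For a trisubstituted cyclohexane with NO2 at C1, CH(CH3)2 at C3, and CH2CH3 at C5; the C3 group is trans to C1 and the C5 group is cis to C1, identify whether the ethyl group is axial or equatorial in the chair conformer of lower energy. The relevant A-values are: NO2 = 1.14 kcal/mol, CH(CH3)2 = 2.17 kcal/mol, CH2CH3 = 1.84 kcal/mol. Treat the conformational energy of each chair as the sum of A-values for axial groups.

equatorial

Chair I (nitro axial, isopropyl equatorial, ethyl axial): E = 2.98 kcal/mol.
Chair II (nitro equatorial, isopropyl axial, ethyl equatorial): E = 2.17 kcal/mol.
Chair II is the more stable (lower-energy) conformer, and in that chair the ethyl group is equatorial.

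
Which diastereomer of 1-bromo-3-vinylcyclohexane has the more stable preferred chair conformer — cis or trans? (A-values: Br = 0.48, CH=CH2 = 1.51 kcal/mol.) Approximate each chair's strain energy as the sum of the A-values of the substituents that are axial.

At 1,3 positions (parity same): cis → (e,e or a,a); trans → (a,e or e,a).
Best chair for cis: E = 0.00 kcal/mol; best chair for trans: E = 0.48 kcal/mol.
The cis isomer is lower by 0.48 kcal/mol.

cis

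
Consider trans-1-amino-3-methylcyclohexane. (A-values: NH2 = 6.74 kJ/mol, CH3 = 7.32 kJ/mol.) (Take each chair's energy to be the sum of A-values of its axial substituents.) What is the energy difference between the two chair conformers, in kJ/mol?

C1 and C3 have the same parity, so for the trans isomer the two substituents are one axial and one equatorial in each chair.
Chair I (amino axial, methyl equatorial): E = 6.74 kJ/mol.
Chair II (amino equatorial, methyl axial): E = 7.32 kJ/mol.
ΔE = 7.32 − 6.74 = 0.58 kJ/mol; chair I is more stable.

0.58 kJ/mol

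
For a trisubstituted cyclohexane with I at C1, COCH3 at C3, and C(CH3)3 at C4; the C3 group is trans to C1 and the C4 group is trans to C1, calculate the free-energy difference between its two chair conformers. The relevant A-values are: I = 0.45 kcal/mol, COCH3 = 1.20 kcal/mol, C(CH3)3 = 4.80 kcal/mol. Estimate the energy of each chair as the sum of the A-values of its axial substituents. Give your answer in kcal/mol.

Chair I (iodo axial, acetyl equatorial, tert-butyl axial): E = 5.25 kcal/mol.
Chair II (iodo equatorial, acetyl axial, tert-butyl equatorial): E = 1.20 kcal/mol.
ΔE = 5.25 − 1.20 = 4.05 kcal/mol; chair II is more stable.

4.05 kcal/mol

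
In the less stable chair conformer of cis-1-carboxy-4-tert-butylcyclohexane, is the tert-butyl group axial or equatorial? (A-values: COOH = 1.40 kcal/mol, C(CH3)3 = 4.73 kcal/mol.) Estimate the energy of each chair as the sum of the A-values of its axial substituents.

C1 and C4 have opposite parity, so for the cis isomer the two substituents are one axial and one equatorial in each chair.
Chair I (carboxyl axial, tert-butyl equatorial): E = 1.40 kcal/mol.
Chair II (carboxyl equatorial, tert-butyl axial): E = 4.73 kcal/mol.
Chair II is the less stable (higher-energy) conformer, and in that chair the tert-butyl group is axial.

axial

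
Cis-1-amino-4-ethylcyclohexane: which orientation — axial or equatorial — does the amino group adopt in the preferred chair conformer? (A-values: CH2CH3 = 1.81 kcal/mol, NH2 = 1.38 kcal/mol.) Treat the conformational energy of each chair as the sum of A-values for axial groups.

axial

C1 and C4 have opposite parity, so for the cis isomer the two substituents are one axial and one equatorial in each chair.
Chair I (ethyl axial, amino equatorial): E = 1.81 kcal/mol.
Chair II (ethyl equatorial, amino axial): E = 1.38 kcal/mol.
Chair II is the more stable (lower-energy) conformer, and in that chair the amino group is axial.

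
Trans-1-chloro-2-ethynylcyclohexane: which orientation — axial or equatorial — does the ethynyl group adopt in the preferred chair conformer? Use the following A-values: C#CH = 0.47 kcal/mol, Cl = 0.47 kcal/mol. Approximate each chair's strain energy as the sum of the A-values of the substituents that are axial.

equatorial

C1 and C2 have opposite parity, so for the trans isomer the two substituents are e,e in one chair and a,a in the other.
Chair I (ethynyl axial, chloro axial): E = 0.94 kcal/mol.
Chair II (ethynyl equatorial, chloro equatorial): E = 0.00 kcal/mol.
Chair II is the more stable (lower-energy) conformer, and in that chair the ethynyl group is equatorial.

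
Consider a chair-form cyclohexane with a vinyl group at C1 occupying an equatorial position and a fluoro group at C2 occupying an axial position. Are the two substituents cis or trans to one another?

C1 and C2 have opposite parity, so their axial bonds point in opposite directions.
With opposite-parity carbons, two substituents on the same face are one axial and one equatorial; opposite faces give both axial or both equatorial.
Here the groups are equatorial/axial → same face → cis.

cis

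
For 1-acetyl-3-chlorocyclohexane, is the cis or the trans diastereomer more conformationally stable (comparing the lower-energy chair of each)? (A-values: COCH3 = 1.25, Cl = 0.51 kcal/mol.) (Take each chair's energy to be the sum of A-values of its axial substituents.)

At 1,3 positions (parity same): cis → (e,e or a,a); trans → (a,e or e,a).
Best chair for cis: E = 0.00 kcal/mol; best chair for trans: E = 0.51 kcal/mol.
The cis isomer is lower by 0.51 kcal/mol.

cis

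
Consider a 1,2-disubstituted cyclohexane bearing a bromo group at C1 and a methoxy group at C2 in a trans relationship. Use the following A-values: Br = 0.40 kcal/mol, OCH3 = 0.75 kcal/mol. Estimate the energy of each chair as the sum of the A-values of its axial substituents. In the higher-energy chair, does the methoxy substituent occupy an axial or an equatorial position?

axial

C1 and C2 have opposite parity, so for the trans isomer the two substituents are e,e in one chair and a,a in the other.
Chair I (bromo axial, methoxy axial): E = 1.15 kcal/mol.
Chair II (bromo equatorial, methoxy equatorial): E = 0.00 kcal/mol.
Chair I is the less stable (higher-energy) conformer, and in that chair the methoxy group is axial.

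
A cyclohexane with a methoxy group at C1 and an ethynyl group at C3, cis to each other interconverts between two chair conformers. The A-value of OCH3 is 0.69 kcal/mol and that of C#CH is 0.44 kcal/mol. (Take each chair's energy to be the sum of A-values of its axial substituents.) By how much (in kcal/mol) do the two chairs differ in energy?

C1 and C3 have the same parity, so for the cis isomer the two substituents are e,e in one chair and a,a in the other.
Chair I (methoxy axial, ethynyl axial): E = 1.13 kcal/mol.
Chair II (methoxy equatorial, ethynyl equatorial): E = 0.00 kcal/mol.
ΔE = 1.13 − 0.00 = 1.13 kcal/mol; chair II is more stable.

1.13 kcal/mol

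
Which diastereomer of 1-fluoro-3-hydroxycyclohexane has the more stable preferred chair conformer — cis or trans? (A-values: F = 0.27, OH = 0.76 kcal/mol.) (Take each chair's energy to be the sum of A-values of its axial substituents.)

cis

At 1,3 positions (parity same): cis → (e,e or a,a); trans → (a,e or e,a).
Best chair for cis: E = 0.00 kcal/mol; best chair for trans: E = 0.27 kcal/mol.
The cis isomer is lower by 0.27 kcal/mol.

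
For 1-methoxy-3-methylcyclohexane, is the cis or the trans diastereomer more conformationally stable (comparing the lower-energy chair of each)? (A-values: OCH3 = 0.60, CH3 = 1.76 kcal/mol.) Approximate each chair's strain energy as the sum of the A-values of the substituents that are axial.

cis

At 1,3 positions (parity same): cis → (e,e or a,a); trans → (a,e or e,a).
Best chair for cis: E = 0.00 kcal/mol; best chair for trans: E = 0.60 kcal/mol.
The cis isomer is lower by 0.60 kcal/mol.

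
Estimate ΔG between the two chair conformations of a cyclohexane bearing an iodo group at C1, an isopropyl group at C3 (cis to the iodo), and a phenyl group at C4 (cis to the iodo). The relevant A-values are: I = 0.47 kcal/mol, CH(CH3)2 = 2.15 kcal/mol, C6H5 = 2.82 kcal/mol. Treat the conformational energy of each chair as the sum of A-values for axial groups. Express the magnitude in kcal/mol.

0.20 kcal/mol

Chair I (iodo axial, isopropyl axial, phenyl equatorial): E = 2.62 kcal/mol.
Chair II (iodo equatorial, isopropyl equatorial, phenyl axial): E = 2.82 kcal/mol.
ΔE = 2.82 − 2.62 = 0.20 kcal/mol; chair I is more stable.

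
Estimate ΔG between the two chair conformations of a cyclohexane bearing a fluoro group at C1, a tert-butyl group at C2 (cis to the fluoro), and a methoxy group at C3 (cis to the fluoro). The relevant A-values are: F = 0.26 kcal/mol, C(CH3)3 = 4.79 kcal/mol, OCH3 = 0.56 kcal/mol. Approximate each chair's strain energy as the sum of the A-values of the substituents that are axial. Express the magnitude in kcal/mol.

Chair I (fluoro axial, tert-butyl equatorial, methoxy axial): E = 0.82 kcal/mol.
Chair II (fluoro equatorial, tert-butyl axial, methoxy equatorial): E = 4.79 kcal/mol.
ΔE = 4.79 − 0.82 = 3.97 kcal/mol; chair I is more stable.

3.97 kcal/mol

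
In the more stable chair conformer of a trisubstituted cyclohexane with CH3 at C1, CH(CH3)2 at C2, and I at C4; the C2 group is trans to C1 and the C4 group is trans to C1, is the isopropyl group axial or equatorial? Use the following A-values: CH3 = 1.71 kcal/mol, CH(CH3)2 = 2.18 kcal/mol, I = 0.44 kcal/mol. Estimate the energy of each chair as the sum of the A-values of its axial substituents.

Chair I (methyl axial, isopropyl axial, iodo axial): E = 4.33 kcal/mol.
Chair II (methyl equatorial, isopropyl equatorial, iodo equatorial): E = 0.00 kcal/mol.
Chair II is the more stable (lower-energy) conformer, and in that chair the isopropyl group is equatorial.

equatorial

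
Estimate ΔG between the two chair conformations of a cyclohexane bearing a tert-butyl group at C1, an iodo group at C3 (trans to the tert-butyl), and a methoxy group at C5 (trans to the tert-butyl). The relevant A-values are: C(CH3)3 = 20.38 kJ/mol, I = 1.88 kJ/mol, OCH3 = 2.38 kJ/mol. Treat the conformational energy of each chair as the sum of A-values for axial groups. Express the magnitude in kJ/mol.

16.12 kJ/mol

Chair I (tert-butyl axial, iodo equatorial, methoxy equatorial): E = 20.38 kJ/mol.
Chair II (tert-butyl equatorial, iodo axial, methoxy axial): E = 4.26 kJ/mol.
ΔE = 20.38 − 4.26 = 16.12 kJ/mol; chair II is more stable.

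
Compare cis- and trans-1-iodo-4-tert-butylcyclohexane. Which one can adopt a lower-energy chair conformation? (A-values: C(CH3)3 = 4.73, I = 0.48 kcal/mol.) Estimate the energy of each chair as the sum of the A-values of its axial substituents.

At 1,4 positions (parity opposite): cis → (a,e or e,a); trans → (e,e or a,a).
Best chair for cis: E = 0.48 kcal/mol; best chair for trans: E = 0.00 kcal/mol.
The trans isomer is lower by 0.48 kcal/mol.

trans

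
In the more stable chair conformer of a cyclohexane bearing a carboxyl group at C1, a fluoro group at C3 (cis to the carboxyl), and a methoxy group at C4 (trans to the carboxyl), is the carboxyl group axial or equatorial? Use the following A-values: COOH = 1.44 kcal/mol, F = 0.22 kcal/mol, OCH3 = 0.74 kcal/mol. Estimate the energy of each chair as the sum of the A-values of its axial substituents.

equatorial

Chair I (carboxyl axial, fluoro axial, methoxy axial): E = 2.40 kcal/mol.
Chair II (carboxyl equatorial, fluoro equatorial, methoxy equatorial): E = 0.00 kcal/mol.
Chair II is the more stable (lower-energy) conformer, and in that chair the carboxyl group is equatorial.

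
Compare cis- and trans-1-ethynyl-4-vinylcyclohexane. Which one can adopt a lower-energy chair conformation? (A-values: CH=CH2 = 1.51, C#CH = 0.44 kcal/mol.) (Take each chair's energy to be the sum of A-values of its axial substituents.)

trans

At 1,4 positions (parity opposite): cis → (a,e or e,a); trans → (e,e or a,a).
Best chair for cis: E = 0.44 kcal/mol; best chair for trans: E = 0.00 kcal/mol.
The trans isomer is lower by 0.44 kcal/mol.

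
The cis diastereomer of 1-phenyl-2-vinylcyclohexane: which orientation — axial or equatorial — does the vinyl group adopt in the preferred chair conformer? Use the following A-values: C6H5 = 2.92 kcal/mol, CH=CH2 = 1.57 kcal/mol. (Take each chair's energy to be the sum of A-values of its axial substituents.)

axial

C1 and C2 have opposite parity, so for the cis isomer the two substituents are one axial and one equatorial in each chair.
Chair I (phenyl axial, vinyl equatorial): E = 2.92 kcal/mol.
Chair II (phenyl equatorial, vinyl axial): E = 1.57 kcal/mol.
Chair II is the more stable (lower-energy) conformer, and in that chair the vinyl group is axial.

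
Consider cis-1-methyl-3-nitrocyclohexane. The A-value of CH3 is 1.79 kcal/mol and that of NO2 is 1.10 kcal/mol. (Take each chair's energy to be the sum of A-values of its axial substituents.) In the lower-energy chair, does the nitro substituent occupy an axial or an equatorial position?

equatorial

C1 and C3 have the same parity, so for the cis isomer the two substituents are e,e in one chair and a,a in the other.
Chair I (methyl axial, nitro axial): E = 2.89 kcal/mol.
Chair II (methyl equatorial, nitro equatorial): E = 0.00 kcal/mol.
Chair II is the more stable (lower-energy) conformer, and in that chair the nitro group is equatorial.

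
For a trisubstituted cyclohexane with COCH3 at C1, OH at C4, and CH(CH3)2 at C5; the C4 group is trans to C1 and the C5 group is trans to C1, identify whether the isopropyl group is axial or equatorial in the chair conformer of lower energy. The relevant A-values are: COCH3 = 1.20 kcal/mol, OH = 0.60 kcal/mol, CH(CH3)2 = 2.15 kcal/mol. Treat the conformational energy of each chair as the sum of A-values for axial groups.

equatorial

Chair I (acetyl axial, hydroxyl axial, isopropyl equatorial): E = 1.80 kcal/mol.
Chair II (acetyl equatorial, hydroxyl equatorial, isopropyl axial): E = 2.15 kcal/mol.
Chair I is the more stable (lower-energy) conformer, and in that chair the isopropyl group is equatorial.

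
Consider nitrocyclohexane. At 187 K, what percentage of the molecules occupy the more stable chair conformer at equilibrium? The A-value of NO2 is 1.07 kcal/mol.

94.7%

One chair has the nitro group axial (E = 1.07 kcal/mol) and the other has it equatorial (E = 0).
ΔG = 1.07 kcal/mol between the two chairs.
K = exp(ΔG/RT) with R = 1.987×10⁻³ kcal mol⁻¹ K⁻¹ and T = 187 K gives K ≈ 17.8.
Fraction in the lower-energy chair = K/(K+1) = 94.7%.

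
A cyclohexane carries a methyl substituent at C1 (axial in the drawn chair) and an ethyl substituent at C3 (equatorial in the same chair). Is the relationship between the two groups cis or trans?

C1 and C3 have the same parity, so their axial bonds point in the same direction.
With same-parity carbons, two substituents on the same face are both axial or both equatorial; opposite faces give one of each.
Here the groups are axial/equatorial → opposite face → trans.

trans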